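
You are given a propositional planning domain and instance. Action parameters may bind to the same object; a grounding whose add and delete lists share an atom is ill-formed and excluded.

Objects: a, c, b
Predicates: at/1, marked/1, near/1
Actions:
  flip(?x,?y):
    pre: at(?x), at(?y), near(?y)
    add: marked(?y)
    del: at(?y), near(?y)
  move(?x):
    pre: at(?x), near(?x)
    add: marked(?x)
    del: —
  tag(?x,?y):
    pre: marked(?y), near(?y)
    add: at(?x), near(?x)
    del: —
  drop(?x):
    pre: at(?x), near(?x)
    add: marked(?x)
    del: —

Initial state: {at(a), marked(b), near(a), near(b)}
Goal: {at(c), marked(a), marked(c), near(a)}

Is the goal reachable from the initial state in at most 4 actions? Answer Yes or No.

Yes

1. move(a)  →  {at(a), marked(a), marked(b), near(a), near(b)}
2. tag(c,a)  →  {at(a), at(c), marked(a), marked(b), near(a), near(b), near(c)}
3. move(c)  →  {at(a), at(c), marked(a), marked(b), marked(c), near(a), near(b), near(c)}
optimal plan length = 3; 3 ≤ 4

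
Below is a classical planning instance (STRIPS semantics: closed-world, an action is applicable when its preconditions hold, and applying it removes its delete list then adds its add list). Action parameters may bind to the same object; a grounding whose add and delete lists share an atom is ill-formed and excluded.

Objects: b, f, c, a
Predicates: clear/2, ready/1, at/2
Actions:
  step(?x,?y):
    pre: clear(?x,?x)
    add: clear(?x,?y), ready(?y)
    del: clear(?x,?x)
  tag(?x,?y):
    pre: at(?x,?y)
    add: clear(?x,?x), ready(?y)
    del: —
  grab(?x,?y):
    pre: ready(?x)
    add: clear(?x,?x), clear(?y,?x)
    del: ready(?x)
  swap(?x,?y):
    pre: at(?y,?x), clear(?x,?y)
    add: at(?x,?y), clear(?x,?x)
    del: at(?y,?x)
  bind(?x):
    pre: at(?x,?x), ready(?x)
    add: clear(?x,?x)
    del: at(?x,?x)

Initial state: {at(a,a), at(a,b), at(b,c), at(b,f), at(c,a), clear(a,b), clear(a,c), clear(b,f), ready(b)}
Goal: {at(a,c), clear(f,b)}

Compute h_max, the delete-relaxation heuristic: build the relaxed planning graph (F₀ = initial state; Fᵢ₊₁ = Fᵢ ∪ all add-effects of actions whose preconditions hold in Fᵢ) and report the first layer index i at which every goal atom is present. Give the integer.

1

F0 = init (9 atoms)
F1 = F0 ∪ {at(a,c), clear(a,a), clear(b,b), clear(c,b), clear(c,c), clear(f,b), ready(a), ready(c), ready(f)}  (18 atoms)
goal ⊆ F1  ⇒  h_max = 1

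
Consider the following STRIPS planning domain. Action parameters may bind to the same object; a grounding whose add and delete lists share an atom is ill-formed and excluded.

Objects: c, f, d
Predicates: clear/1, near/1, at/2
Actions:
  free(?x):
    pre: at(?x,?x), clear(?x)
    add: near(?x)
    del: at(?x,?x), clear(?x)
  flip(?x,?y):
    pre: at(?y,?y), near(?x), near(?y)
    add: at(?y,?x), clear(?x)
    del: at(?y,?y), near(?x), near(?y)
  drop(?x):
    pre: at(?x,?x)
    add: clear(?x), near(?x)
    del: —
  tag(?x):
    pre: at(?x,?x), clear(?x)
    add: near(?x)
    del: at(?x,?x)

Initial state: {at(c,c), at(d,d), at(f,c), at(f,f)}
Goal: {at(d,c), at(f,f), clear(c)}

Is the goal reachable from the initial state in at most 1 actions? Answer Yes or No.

No

1. drop(c)  →  {at(c,c), at(d,d), at(f,c), at(f,f), clear(c), near(c)}
2. drop(d)  →  {at(c,c), at(d,d), at(f,c), at(f,f), clear(c), clear(d), near(c), near(d)}
3. flip(c,d)  →  {at(c,c), at(d,c), at(f,c), at(f,f), clear(c), clear(d)}
optimal plan length = 3; 3 > 1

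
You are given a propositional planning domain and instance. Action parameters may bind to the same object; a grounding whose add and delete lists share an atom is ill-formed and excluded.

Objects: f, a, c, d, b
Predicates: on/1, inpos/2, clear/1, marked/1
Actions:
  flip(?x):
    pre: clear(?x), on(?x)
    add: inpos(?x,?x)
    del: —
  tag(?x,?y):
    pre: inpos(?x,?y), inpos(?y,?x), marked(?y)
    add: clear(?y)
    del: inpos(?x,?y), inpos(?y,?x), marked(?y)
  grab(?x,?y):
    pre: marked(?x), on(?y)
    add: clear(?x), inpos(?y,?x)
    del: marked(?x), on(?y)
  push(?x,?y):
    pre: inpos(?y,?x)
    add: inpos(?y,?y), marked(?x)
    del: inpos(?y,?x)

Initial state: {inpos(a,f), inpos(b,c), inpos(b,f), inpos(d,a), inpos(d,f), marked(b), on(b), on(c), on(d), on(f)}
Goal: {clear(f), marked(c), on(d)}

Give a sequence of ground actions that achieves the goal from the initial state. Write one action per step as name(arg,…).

1. push(f,a)  →  {inpos(a,a), inpos(b,c), inpos(b,f), inpos(d,a), inpos(d,f), marked(b), marked(f), on(b), on(c), on(d), on(f)}
2. grab(f,f)  →  {clear(f), inpos(a,a), inpos(b,c), inpos(b,f), inpos(d,a), inpos(d,f), inpos(f,f), marked(b), on(b), on(c), on(d)}
3. push(c,b)  →  {clear(f), inpos(a,a), inpos(b,b), inpos(b,f), inpos(d,a), inpos(d,f), inpos(f,f), marked(b), marked(c), on(b), on(c), on(d)}

push(f,a); grab(f,f); push(c,b)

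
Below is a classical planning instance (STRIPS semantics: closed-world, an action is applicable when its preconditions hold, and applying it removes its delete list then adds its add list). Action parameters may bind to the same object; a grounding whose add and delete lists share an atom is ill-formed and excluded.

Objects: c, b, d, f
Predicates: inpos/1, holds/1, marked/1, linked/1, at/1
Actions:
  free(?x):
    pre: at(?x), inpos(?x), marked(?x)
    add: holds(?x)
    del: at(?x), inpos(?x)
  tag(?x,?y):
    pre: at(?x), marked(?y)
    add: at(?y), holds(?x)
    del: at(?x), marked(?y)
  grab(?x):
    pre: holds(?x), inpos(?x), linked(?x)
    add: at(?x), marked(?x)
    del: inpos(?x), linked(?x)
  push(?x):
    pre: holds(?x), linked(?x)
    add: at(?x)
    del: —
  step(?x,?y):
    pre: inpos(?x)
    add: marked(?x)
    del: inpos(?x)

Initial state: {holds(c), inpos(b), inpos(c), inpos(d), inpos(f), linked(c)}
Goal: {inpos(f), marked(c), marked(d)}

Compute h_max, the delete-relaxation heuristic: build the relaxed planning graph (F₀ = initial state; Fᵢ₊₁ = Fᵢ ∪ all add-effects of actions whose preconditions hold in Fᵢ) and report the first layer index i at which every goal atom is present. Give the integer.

1

F0 = init (6 atoms)
F1 = F0 ∪ {at(c), marked(b), marked(c), marked(d), marked(f)}  (11 atoms)
goal ⊆ F1  ⇒  h_max = 1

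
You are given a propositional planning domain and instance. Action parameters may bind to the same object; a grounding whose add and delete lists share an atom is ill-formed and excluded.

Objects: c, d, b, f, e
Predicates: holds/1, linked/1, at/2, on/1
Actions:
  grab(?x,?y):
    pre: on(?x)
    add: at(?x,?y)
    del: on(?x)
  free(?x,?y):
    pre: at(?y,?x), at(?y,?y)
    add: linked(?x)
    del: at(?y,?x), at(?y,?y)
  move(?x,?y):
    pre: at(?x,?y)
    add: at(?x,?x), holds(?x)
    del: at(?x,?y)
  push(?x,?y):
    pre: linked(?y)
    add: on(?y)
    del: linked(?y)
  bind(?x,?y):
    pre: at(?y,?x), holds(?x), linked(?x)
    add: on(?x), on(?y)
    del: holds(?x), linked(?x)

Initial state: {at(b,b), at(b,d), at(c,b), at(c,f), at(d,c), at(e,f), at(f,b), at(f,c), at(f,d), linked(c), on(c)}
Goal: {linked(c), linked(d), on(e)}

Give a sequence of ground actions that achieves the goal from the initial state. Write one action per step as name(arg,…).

1. free(d,b)  →  {at(c,b), at(c,f), at(d,c), at(e,f), at(f,b), at(f,c), at(f,d), linked(c), linked(d), on(c)}
2. move(f,c)  →  {at(c,b), at(c,f), at(d,c), at(e,f), at(f,b), at(f,d), at(f,f), holds(f), linked(c), linked(d), on(c)}
3. free(f,f)  →  {at(c,b), at(c,f), at(d,c), at(e,f), at(f,b), at(f,d), holds(f), linked(c), linked(d), linked(f), on(c)}
4. bind(f,e)  →  {at(c,b), at(c,f), at(d,c), at(e,f), at(f,b), at(f,d), linked(c), linked(d), on(c), on(e), on(f)}

free(d,b); move(f,c); free(f,f); bind(f,e)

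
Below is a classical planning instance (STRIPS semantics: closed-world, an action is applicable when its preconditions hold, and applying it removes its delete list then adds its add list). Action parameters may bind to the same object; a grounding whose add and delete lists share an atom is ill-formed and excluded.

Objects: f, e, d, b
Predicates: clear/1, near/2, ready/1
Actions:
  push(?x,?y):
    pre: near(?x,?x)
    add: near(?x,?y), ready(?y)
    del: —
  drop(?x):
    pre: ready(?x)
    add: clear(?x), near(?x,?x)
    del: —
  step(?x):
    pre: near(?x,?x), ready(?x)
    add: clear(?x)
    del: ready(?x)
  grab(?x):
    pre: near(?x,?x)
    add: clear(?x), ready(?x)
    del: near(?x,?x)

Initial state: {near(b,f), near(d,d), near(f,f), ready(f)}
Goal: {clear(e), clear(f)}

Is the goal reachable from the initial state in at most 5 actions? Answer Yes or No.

Yes

1. push(f,e)  →  {near(b,f), near(d,d), near(f,e), near(f,f), ready(e), ready(f)}
2. drop(f)  →  {clear(f), near(b,f), near(d,d), near(f,e), near(f,f), ready(e), ready(f)}
3. drop(e)  →  {clear(e), clear(f), near(b,f), near(d,d), near(e,e), near(f,e), near(f,f), ready(e), ready(f)}
optimal plan length = 3; 3 ≤ 5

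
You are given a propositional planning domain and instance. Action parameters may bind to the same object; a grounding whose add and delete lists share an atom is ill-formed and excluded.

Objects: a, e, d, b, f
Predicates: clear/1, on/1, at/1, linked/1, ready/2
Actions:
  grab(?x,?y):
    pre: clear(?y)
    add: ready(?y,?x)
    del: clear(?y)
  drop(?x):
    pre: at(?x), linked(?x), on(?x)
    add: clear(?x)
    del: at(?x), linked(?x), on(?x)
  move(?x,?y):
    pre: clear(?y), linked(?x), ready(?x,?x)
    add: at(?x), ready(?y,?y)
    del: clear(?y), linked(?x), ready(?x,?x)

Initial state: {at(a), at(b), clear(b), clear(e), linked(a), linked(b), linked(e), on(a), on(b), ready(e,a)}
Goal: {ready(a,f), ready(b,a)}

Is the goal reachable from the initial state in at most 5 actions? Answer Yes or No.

1. grab(a,b)  →  {at(a), at(b), clear(e), linked(a), linked(b), linked(e), on(a), on(b), ready(b,a), ready(e,a)}
2. drop(a)  →  {at(b), clear(a), clear(e), linked(b), linked(e), on(b), ready(b,a), ready(e,a)}
3. grab(f,a)  →  {at(b), clear(e), linked(b), linked(e), on(b), ready(a,f), ready(b,a), ready(e,a)}
optimal plan length = 3; 3 ≤ 5

Yes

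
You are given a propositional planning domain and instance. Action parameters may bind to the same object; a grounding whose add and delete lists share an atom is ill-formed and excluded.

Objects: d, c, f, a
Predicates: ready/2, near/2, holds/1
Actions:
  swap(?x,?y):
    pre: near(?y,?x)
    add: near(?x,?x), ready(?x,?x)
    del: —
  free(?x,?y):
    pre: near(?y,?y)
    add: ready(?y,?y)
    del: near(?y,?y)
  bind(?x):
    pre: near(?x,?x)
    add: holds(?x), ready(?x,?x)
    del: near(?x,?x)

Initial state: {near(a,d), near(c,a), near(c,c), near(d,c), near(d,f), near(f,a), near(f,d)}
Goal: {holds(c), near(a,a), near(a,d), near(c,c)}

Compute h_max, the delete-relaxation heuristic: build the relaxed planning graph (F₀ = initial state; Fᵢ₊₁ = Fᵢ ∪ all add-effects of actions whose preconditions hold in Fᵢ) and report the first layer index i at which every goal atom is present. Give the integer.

1

F0 = init (7 atoms)
F1 = F0 ∪ {holds(c), near(a,a), near(d,d), near(f,f), ready(a,a), ready(c,c), ready(d,d), ready(f,f)}  (15 atoms)
goal ⊆ F1  ⇒  h_max = 1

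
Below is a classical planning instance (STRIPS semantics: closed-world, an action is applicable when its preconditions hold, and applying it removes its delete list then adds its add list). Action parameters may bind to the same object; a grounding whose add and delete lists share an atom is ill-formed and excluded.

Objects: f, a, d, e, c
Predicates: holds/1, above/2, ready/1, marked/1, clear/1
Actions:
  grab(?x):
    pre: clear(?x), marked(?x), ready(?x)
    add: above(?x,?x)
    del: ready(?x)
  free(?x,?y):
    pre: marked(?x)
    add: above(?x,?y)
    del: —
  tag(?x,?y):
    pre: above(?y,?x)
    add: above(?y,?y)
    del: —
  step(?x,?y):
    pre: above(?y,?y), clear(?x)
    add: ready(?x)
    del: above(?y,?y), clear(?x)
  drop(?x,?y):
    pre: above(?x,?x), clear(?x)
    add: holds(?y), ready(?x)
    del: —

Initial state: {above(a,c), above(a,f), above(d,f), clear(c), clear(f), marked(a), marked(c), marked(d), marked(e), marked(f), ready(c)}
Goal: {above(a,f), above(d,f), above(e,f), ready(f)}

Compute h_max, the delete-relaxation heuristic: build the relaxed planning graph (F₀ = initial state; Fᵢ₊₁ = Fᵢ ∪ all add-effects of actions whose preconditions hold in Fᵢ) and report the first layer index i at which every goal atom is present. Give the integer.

F0 = init (11 atoms)
F1 = F0 ∪ {above(a,a), above(a,d), above(a,e), above(c,a), above(c,c), above(c,d), above(c,e), above(c,f), above(d,a), above(d,c), above(d,d), above(d,e), above(e,a), above(e,c), above(e,d), above(e,e), above(e,f), above(f,a), above(f,c), above(f,d), above(f,e), above(f,f)}  (33 atoms)
F2 = F1 ∪ {holds(a), holds(c), holds(d), holds(e), holds(f), ready(f)}  (39 atoms)
goal ⊆ F2  ⇒  h_max = 2

2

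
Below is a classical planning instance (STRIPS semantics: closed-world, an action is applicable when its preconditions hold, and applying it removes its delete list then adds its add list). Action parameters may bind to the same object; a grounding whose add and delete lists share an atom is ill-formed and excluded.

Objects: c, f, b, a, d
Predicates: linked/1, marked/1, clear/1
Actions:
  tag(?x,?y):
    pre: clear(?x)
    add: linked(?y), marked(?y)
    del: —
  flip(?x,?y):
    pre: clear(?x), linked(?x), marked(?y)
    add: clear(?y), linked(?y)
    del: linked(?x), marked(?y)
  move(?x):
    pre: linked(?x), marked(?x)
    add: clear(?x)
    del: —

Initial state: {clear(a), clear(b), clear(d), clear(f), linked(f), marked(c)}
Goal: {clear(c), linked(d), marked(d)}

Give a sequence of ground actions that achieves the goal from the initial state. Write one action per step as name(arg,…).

1. tag(f,d)  →  {clear(a), clear(b), clear(d), clear(f), linked(d), linked(f), marked(c), marked(d)}
2. flip(f,c)  →  {clear(a), clear(b), clear(c), clear(d), clear(f), linked(c), linked(d), marked(d)}

tag(f,d); flip(f,c)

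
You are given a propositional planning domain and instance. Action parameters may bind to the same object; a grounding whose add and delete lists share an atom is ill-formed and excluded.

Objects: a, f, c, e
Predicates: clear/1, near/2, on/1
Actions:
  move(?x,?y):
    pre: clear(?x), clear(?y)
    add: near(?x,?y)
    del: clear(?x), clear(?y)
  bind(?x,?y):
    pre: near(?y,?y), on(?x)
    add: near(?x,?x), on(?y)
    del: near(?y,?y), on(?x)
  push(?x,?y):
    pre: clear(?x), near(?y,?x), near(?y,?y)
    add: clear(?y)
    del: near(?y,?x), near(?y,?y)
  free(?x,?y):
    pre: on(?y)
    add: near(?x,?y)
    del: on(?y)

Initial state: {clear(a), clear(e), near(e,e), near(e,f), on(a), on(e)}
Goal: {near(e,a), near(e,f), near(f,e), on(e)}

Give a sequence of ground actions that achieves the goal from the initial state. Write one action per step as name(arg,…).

1. move(e,a)  →  {near(e,a), near(e,e), near(e,f), on(a), on(e)}
2. free(f,e)  →  {near(e,a), near(e,e), near(e,f), near(f,e), on(a)}
3. bind(a,e)  →  {near(a,a), near(e,a), near(e,f), near(f,e), on(e)}

move(e,a); free(f,e); bind(a,e)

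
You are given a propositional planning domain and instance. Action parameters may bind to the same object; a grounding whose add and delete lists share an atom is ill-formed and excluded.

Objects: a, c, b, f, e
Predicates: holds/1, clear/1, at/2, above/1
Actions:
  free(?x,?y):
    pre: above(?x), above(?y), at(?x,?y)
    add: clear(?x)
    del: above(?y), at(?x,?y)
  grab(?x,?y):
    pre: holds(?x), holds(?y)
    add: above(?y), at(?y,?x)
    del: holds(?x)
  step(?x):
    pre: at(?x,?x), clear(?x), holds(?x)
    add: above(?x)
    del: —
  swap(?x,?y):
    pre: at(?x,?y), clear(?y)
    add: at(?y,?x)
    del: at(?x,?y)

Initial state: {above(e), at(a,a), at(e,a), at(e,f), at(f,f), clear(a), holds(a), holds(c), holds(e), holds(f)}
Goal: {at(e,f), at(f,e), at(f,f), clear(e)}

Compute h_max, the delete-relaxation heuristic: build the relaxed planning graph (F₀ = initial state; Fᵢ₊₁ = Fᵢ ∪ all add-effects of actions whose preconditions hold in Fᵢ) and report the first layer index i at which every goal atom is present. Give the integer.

2

F0 = init (10 atoms)
F1 = F0 ∪ {above(a), above(c), above(f), at(a,c), at(a,e), at(a,f), at(c,a), at(c,c), at(c,e), at(c,f), at(e,c), at(e,e), at(f,a), at(f,c), at(f,e)}  (25 atoms)
F2 = F1 ∪ {clear(c), clear(e), clear(f)}  (28 atoms)
goal ⊆ F2  ⇒  h_max = 2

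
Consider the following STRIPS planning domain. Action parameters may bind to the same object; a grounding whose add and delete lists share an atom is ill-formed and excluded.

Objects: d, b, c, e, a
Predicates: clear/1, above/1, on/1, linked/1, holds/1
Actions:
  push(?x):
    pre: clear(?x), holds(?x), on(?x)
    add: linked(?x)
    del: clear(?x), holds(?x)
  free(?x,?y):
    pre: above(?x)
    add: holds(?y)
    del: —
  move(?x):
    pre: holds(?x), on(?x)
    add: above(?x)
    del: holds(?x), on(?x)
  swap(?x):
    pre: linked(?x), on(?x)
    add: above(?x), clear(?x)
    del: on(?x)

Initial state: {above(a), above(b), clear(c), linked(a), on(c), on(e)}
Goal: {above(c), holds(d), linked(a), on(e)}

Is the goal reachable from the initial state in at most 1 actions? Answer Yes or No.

No

1. free(b,d)  →  {above(a), above(b), clear(c), holds(d), linked(a), on(c), on(e)}
2. free(b,c)  →  {above(a), above(b), clear(c), holds(c), holds(d), linked(a), on(c), on(e)}
3. move(c)  →  {above(a), above(b), above(c), clear(c), holds(d), linked(a), on(e)}
optimal plan length = 3; 3 > 1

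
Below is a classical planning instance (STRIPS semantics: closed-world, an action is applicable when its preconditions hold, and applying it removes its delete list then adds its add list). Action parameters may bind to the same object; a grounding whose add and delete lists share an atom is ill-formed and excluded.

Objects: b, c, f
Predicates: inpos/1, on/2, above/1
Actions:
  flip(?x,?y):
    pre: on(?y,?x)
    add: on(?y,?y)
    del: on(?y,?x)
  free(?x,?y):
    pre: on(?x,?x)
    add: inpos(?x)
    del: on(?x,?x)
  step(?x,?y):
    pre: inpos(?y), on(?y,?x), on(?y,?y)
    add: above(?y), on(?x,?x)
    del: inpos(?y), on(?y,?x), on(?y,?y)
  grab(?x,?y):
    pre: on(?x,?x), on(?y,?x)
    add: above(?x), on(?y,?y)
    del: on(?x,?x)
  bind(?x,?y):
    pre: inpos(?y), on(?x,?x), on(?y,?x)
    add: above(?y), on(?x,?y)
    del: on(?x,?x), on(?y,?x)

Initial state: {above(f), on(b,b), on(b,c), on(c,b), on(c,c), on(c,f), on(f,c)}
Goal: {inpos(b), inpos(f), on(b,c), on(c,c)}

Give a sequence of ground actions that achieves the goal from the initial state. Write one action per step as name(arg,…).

1. flip(c,f)  →  {above(f), on(b,b), on(b,c), on(c,b), on(c,c), on(c,f), on(f,f)}
2. free(b,b)  →  {above(f), inpos(b), on(b,c), on(c,b), on(c,c), on(c,f), on(f,f)}
3. free(f,b)  →  {above(f), inpos(b), inpos(f), on(b,c), on(c,b), on(c,c), on(c,f)}

flip(c,f); free(b,b); free(f,b)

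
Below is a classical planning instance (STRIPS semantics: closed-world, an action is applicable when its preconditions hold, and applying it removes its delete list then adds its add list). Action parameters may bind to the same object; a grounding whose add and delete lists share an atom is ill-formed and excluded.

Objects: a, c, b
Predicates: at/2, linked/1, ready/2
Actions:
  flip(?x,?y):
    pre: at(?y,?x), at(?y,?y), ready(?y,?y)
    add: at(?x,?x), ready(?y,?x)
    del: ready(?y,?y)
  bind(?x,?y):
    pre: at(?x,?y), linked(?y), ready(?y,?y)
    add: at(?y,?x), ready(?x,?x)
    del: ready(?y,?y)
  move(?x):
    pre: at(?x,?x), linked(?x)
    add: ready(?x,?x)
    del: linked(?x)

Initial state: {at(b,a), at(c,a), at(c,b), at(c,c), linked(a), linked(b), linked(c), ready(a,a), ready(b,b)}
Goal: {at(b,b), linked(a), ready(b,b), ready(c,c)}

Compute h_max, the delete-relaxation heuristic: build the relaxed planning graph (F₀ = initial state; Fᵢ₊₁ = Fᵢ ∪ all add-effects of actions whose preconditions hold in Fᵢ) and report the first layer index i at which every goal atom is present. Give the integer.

F0 = init (9 atoms)
F1 = F0 ∪ {at(a,b), at(a,c), at(b,c), ready(c,c)}  (13 atoms)
F2 = F1 ∪ {at(a,a), at(b,b), ready(c,a), ready(c,b)}  (17 atoms)
goal ⊆ F2  ⇒  h_max = 2

2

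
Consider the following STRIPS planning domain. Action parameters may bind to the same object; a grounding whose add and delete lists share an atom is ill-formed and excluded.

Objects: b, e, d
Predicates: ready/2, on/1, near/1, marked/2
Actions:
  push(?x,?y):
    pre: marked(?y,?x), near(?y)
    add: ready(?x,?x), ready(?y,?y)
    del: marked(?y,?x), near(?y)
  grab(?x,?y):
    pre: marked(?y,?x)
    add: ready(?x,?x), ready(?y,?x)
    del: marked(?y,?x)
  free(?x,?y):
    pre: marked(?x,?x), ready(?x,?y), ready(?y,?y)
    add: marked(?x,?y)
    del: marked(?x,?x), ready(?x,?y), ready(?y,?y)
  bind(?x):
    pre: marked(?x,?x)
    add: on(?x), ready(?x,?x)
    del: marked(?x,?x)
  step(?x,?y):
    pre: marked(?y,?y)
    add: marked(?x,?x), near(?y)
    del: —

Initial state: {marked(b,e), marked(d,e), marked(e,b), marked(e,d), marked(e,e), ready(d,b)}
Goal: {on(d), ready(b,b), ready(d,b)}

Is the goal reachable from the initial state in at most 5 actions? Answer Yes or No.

Yes

1. grab(b,e)  →  {marked(b,e), marked(d,e), marked(e,d), marked(e,e), ready(b,b), ready(d,b), ready(e,b)}
2. step(d,e)  →  {marked(b,e), marked(d,d), marked(d,e), marked(e,d), marked(e,e), near(e), ready(b,b), ready(d,b), ready(e,b)}
3. bind(d)  →  {marked(b,e), marked(d,e), marked(e,d), marked(e,e), near(e), on(d), ready(b,b), ready(d,b), ready(d,d), ready(e,b)}
optimal plan length = 3; 3 ≤ 5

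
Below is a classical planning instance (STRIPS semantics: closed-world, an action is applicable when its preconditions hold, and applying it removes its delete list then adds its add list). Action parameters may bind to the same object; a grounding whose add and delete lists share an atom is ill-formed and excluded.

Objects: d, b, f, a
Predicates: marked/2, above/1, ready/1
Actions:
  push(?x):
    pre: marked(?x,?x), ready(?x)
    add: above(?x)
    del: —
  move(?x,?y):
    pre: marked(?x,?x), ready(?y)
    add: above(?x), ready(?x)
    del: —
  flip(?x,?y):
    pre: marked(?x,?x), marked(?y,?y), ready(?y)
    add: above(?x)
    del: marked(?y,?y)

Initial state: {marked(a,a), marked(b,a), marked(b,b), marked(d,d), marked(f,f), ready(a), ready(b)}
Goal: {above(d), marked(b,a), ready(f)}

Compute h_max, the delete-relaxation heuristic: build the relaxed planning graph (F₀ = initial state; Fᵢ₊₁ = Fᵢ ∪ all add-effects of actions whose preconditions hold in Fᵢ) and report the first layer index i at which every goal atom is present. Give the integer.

F0 = init (7 atoms)
F1 = F0 ∪ {above(a), above(b), above(d), above(f), ready(d), ready(f)}  (13 atoms)
goal ⊆ F1  ⇒  h_max = 1

1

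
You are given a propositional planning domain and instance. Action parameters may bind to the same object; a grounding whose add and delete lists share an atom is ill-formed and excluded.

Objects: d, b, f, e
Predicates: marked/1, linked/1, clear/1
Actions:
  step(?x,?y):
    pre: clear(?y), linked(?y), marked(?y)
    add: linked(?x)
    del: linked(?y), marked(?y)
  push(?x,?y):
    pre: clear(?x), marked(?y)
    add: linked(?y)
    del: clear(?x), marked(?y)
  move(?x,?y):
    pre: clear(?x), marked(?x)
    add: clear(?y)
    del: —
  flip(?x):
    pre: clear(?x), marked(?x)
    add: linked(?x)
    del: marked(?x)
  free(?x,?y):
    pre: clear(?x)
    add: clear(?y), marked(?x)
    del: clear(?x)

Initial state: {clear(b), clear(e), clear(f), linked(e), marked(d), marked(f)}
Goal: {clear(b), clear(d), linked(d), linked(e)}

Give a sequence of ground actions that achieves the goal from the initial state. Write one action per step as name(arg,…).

push(f,d); free(e,d)

1. push(f,d)  →  {clear(b), clear(e), linked(d), linked(e), marked(f)}
2. free(e,d)  →  {clear(b), clear(d), linked(d), linked(e), marked(e), marked(f)}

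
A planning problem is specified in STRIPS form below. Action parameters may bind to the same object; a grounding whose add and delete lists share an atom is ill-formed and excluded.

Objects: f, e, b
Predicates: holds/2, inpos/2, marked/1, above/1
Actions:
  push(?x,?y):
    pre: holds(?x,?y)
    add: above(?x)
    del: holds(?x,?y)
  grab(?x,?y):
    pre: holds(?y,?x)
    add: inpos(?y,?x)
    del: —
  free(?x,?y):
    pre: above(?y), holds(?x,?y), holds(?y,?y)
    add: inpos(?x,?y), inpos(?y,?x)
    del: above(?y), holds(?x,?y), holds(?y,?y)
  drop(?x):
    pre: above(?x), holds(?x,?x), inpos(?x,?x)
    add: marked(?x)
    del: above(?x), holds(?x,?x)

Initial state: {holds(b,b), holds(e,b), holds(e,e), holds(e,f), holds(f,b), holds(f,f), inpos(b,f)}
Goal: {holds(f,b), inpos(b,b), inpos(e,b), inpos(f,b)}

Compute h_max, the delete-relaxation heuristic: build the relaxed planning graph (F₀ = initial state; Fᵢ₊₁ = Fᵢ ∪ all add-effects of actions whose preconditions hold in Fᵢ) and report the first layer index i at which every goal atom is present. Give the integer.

1

F0 = init (7 atoms)
F1 = F0 ∪ {above(b), above(e), above(f), inpos(b,b), inpos(e,b), inpos(e,e), inpos(e,f), inpos(f,b), inpos(f,f)}  (16 atoms)
goal ⊆ F1  ⇒  h_max = 1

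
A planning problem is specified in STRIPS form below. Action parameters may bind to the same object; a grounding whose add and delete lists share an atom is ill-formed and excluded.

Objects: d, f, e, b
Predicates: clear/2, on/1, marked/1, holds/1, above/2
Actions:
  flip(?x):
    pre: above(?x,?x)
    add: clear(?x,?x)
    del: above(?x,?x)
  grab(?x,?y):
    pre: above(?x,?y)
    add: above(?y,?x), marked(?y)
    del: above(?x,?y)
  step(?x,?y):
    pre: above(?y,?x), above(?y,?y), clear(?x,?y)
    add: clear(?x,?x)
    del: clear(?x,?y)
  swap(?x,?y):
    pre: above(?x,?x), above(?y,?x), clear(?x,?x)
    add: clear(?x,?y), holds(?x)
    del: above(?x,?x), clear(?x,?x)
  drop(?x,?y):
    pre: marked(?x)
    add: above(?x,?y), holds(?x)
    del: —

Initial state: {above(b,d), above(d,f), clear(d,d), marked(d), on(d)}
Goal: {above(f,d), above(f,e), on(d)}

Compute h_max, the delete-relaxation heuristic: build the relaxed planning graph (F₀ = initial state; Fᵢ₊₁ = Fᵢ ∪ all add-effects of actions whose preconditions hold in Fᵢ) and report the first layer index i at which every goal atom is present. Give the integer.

F0 = init (5 atoms)
F1 = F0 ∪ {above(d,b), above(d,d), above(d,e), above(f,d), holds(d), marked(f)}  (11 atoms)
F2 = F1 ∪ {above(e,d), above(f,b), above(f,e), above(f,f), clear(d,b), clear(d,f), holds(f), marked(b), marked(e)}  (20 atoms)
goal ⊆ F2  ⇒  h_max = 2

2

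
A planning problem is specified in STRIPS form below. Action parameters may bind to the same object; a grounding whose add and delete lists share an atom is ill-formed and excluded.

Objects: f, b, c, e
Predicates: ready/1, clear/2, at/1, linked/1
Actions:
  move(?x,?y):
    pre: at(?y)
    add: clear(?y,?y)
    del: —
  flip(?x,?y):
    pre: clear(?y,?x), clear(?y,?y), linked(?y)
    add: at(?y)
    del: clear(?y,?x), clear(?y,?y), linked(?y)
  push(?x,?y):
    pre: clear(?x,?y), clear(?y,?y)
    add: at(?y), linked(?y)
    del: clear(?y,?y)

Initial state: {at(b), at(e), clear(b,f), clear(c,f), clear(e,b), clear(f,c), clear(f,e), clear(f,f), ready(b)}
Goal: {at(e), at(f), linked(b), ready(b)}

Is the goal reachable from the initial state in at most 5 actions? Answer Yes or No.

1. move(f,b)  →  {at(b), at(e), clear(b,b), clear(b,f), clear(c,f), clear(e,b), clear(f,c), clear(f,e), clear(f,f), ready(b)}
2. push(f,f)  →  {at(b), at(e), at(f), clear(b,b), clear(b,f), clear(c,f), clear(e,b), clear(f,c), clear(f,e), linked(f), ready(b)}
3. push(b,b)  →  {at(b), at(e), at(f), clear(b,f), clear(c,f), clear(e,b), clear(f,c), clear(f,e), linked(b), linked(f), ready(b)}
optimal plan length = 3; 3 ≤ 5

Yes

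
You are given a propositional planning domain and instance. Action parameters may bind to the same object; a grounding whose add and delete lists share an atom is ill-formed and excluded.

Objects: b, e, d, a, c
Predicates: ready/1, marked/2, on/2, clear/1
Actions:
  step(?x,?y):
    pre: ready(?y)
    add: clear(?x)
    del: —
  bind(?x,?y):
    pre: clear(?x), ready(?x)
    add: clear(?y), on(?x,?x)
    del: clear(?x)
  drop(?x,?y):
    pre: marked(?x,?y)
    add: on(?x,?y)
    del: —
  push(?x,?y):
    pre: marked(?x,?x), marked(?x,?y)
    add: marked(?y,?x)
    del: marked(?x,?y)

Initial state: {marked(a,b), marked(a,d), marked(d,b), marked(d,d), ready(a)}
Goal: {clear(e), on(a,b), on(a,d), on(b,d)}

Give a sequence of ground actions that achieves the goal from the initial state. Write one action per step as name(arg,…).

1. step(e,a)  →  {clear(e), marked(a,b), marked(a,d), marked(d,b), marked(d,d), ready(a)}
2. drop(a,b)  →  {clear(e), marked(a,b), marked(a,d), marked(d,b), marked(d,d), on(a,b), ready(a)}
3. drop(a,d)  →  {clear(e), marked(a,b), marked(a,d), marked(d,b), marked(d,d), on(a,b), on(a,d), ready(a)}
4. push(d,b)  →  {clear(e), marked(a,b), marked(a,d), marked(b,d), marked(d,d), on(a,b), on(a,d), ready(a)}
5. drop(b,d)  →  {clear(e), marked(a,b), marked(a,d), marked(b,d), marked(d,d), on(a,b), on(a,d), on(b,d), ready(a)}

step(e,a); drop(a,b); drop(a,d); push(d,b); drop(b,d)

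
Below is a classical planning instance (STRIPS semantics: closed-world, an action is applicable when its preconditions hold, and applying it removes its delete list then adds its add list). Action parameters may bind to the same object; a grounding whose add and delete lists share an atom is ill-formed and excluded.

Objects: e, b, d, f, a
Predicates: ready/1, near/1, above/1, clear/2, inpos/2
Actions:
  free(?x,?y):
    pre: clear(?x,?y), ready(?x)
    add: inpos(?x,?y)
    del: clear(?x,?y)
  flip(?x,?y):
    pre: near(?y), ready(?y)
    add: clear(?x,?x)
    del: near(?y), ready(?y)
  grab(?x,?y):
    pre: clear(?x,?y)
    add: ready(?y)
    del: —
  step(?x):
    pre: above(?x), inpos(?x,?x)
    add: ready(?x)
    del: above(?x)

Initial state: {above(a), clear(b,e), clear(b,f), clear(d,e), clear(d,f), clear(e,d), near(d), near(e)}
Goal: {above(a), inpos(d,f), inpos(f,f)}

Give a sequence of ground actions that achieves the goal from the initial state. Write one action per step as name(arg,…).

1. grab(e,d)  →  {above(a), clear(b,e), clear(b,f), clear(d,e), clear(d,f), clear(e,d), near(d), near(e), ready(d)}
2. free(d,f)  →  {above(a), clear(b,e), clear(b,f), clear(d,e), clear(e,d), inpos(d,f), near(d), near(e), ready(d)}
3. flip(f,d)  →  {above(a), clear(b,e), clear(b,f), clear(d,e), clear(e,d), clear(f,f), inpos(d,f), near(e)}
4. grab(b,f)  →  {above(a), clear(b,e), clear(b,f), clear(d,e), clear(e,d), clear(f,f), inpos(d,f), near(e), ready(f)}
5. free(f,f)  →  {above(a), clear(b,e), clear(b,f), clear(d,e), clear(e,d), inpos(d,f), inpos(f,f), near(e), ready(f)}

grab(e,d); free(d,f); flip(f,d); grab(b,f); free(f,f)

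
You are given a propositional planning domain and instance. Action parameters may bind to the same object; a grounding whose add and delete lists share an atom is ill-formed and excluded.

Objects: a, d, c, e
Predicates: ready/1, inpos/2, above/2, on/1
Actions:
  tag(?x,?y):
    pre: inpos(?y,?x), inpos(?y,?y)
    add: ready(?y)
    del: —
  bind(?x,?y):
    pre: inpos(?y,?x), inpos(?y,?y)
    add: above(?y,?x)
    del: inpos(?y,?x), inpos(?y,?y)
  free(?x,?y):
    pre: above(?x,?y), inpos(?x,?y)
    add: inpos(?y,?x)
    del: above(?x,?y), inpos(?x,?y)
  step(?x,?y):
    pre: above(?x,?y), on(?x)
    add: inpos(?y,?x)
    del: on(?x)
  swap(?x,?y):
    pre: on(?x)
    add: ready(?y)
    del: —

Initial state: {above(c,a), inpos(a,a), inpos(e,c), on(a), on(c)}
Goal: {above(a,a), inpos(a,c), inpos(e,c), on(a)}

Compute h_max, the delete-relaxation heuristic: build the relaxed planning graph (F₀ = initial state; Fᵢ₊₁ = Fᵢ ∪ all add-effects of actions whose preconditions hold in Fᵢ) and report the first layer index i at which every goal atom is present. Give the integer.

F0 = init (5 atoms)
F1 = F0 ∪ {above(a,a), inpos(a,c), ready(a), ready(c), ready(d), ready(e)}  (11 atoms)
goal ⊆ F1  ⇒  h_max = 1

1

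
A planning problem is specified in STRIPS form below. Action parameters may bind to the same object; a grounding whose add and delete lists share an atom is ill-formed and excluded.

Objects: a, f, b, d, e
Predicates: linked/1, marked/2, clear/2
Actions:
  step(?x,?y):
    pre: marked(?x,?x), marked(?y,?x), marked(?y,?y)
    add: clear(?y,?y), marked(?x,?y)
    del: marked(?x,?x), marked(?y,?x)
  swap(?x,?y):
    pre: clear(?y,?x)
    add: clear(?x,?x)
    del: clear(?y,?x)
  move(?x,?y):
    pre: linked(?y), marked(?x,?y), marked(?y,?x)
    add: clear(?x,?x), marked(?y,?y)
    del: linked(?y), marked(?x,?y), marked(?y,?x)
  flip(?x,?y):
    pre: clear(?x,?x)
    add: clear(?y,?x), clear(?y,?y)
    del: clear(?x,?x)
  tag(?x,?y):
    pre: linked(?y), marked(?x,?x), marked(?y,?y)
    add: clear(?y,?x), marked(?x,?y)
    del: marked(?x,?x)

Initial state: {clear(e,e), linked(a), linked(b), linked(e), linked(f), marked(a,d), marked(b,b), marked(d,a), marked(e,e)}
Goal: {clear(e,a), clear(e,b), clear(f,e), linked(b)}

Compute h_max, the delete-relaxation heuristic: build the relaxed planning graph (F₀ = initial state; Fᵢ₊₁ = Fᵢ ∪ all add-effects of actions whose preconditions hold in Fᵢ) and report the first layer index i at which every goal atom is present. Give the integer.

2

F0 = init (9 atoms)
F1 = F0 ∪ {clear(a,a), clear(a,e), clear(b,b), clear(b,e), clear(d,d), clear(d,e), clear(e,b), clear(f,e), clear(f,f), marked(a,a), marked(b,e), marked(e,b)}  (21 atoms)
F2 = F1 ∪ {clear(a,b), clear(a,d), clear(a,f), clear(b,a), clear(b,d), clear(b,f), clear(d,a), clear(d,b), clear(d,f), clear(e,a), clear(e,d), clear(e,f), clear(f,a), clear(f,b), clear(f,d), marked(a,b), marked(a,e), marked(b,a), marked(e,a)}  (40 atoms)
goal ⊆ F2  ⇒  h_max = 2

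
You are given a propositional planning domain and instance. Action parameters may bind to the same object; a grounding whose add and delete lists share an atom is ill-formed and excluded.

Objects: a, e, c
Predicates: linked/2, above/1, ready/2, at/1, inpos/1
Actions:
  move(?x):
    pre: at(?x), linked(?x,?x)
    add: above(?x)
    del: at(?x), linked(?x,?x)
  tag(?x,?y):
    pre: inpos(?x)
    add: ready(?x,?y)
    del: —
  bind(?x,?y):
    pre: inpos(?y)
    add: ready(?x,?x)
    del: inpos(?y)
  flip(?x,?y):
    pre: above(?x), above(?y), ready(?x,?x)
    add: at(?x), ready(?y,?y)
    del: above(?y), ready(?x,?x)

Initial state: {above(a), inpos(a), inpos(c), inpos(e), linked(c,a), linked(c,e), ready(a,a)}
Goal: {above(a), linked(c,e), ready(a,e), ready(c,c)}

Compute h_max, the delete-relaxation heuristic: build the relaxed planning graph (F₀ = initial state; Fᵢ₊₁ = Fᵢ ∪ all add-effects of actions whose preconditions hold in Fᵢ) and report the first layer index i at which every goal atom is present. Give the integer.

F0 = init (7 atoms)
F1 = F0 ∪ {ready(a,c), ready(a,e), ready(c,a), ready(c,c), ready(c,e), ready(e,a), ready(e,c), ready(e,e)}  (15 atoms)
goal ⊆ F1  ⇒  h_max = 1

1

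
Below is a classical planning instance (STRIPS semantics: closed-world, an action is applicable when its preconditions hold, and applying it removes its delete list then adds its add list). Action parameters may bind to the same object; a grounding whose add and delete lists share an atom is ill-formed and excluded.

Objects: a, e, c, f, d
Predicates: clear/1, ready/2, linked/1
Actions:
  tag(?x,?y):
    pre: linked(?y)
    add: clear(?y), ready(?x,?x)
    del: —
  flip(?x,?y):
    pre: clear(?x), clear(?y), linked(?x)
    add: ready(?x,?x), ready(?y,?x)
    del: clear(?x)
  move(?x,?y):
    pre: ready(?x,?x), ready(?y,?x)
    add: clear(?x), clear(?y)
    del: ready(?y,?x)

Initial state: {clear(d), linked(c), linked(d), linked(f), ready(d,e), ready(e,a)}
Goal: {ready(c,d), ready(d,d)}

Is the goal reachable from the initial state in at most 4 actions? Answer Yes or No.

1. tag(a,c)  →  {clear(c), clear(d), linked(c), linked(d), linked(f), ready(a,a), ready(d,e), ready(e,a)}
2. flip(d,c)  →  {clear(c), linked(c), linked(d), linked(f), ready(a,a), ready(c,d), ready(d,d), ready(d,e), ready(e,a)}
optimal plan length = 2; 2 ≤ 4

Yes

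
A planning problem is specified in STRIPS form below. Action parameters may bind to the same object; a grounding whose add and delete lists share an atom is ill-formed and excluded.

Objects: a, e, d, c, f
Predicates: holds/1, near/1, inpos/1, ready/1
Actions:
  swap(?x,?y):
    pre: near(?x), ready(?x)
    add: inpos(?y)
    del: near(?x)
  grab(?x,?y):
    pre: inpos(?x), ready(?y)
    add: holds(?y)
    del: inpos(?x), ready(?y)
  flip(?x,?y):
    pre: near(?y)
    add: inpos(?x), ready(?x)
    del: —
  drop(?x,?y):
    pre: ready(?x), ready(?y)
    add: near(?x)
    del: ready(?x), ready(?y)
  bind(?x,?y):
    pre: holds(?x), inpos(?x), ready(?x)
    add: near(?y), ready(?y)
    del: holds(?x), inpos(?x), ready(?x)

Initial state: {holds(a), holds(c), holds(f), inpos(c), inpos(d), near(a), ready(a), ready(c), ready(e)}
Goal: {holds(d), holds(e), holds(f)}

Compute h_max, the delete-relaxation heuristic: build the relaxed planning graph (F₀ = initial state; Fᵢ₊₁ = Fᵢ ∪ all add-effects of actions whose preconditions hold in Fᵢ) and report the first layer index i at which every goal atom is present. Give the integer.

2

F0 = init (9 atoms)
F1 = F0 ∪ {holds(e), inpos(a), inpos(e), inpos(f), near(c), near(d), near(e), near(f), ready(d), ready(f)}  (19 atoms)
F2 = F1 ∪ {holds(d)}  (20 atoms)
goal ⊆ F2  ⇒  h_max = 2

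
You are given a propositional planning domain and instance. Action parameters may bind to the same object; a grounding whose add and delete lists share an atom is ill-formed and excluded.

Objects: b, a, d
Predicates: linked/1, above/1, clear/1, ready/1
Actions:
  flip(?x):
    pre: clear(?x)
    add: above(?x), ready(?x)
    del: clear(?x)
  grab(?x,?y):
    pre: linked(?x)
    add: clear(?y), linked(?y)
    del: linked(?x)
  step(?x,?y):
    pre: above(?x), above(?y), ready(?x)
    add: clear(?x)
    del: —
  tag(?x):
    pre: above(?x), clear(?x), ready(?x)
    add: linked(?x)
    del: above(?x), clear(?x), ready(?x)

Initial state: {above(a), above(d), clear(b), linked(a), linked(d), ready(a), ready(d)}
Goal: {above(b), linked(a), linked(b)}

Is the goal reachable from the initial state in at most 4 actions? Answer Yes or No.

1. flip(b)  →  {above(a), above(b), above(d), linked(a), linked(d), ready(a), ready(b), ready(d)}
2. grab(d,b)  →  {above(a), above(b), above(d), clear(b), linked(a), linked(b), ready(a), ready(b), ready(d)}
optimal plan length = 2; 2 ≤ 4

Yes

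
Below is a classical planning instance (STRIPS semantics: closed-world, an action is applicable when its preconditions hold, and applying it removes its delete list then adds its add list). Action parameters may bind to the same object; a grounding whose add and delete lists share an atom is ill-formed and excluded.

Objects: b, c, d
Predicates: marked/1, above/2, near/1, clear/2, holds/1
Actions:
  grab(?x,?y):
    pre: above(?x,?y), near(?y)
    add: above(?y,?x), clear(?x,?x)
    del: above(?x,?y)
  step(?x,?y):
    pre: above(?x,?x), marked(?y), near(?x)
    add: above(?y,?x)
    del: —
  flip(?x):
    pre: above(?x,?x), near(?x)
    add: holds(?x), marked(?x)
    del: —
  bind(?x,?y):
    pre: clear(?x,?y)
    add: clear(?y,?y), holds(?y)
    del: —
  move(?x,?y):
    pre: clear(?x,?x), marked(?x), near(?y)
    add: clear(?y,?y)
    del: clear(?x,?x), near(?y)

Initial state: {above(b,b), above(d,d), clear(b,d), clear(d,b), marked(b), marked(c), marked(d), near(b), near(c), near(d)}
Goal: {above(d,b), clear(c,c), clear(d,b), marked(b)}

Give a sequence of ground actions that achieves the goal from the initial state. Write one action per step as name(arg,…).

1. step(b,c)  →  {above(b,b), above(c,b), above(d,d), clear(b,d), clear(d,b), marked(b), marked(c), marked(d), near(b), near(c), near(d)}
2. grab(c,b)  →  {above(b,b), above(b,c), above(d,d), clear(b,d), clear(c,c), clear(d,b), marked(b), marked(c), marked(d), near(b), near(c), near(d)}
3. step(b,d)  →  {above(b,b), above(b,c), above(d,b), above(d,d), clear(b,d), clear(c,c), clear(d,b), marked(b), marked(c), marked(d), near(b), near(c), near(d)}

step(b,c); grab(c,b); step(b,d)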